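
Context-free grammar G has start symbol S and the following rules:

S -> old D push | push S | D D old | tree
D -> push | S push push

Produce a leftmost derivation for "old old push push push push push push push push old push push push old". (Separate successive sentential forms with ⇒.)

S ⇒ D D old ⇒ S push push D old ⇒ D D old push push D old ⇒ S push push D old push push D old ⇒ old D push push push D old push push D old ⇒ old S push push push push push D old push push D old ⇒ old old D push push push push push push D old push push D old ⇒ old old push push push push push push push D old push push D old ⇒ old old push push push push push push push push old push push D old ⇒ old old push push push push push push push push old push push push old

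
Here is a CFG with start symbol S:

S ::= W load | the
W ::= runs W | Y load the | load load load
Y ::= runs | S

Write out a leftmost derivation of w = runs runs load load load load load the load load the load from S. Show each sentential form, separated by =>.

S => W load => runs W load => runs runs W load => runs runs Y load the load => runs runs S load the load => runs runs W load load the load => runs runs Y load the load load the load => runs runs S load the load load the load => runs runs W load load the load load the load => runs runs load load load load load the load load the load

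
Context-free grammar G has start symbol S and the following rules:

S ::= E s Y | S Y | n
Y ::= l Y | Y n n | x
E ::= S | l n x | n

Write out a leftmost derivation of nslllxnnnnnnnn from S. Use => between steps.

S => EsY => nsY => nsYnn => nsYnnnn => nslYnnnn => nslYnnnnnn => nsllYnnnnnn => nslllYnnnnnn => nslllYnnnnnnnn => nslllxnnnnnnnn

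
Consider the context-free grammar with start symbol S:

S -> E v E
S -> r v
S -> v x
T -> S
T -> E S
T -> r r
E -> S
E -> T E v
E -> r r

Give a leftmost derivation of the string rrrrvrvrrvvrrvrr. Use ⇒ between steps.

S ⇒ EvE ⇒ SvE ⇒ EvEvE ⇒ TEvvEvE ⇒ ESEvvEvE ⇒ TEvSEvvEvE ⇒ rrEvSEvvEvE ⇒ rrrrvSEvvEvE ⇒ rrrrvrvEvvEvE ⇒ rrrrvrvrrvvEvE ⇒ rrrrvrvrrvvrrvE ⇒ rrrrvrvrrvvrrvrr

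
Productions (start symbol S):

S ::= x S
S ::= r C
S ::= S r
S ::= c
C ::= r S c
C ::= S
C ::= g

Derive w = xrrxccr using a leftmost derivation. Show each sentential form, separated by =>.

S => Sr   [S ::= S r]
Sr => xSr   [S ::= x S]
xSr => xrCr   [S ::= r C]
xrCr => xrrScr   [C ::= r S c]
xrrScr => xrrxScr   [S ::= x S]
xrrxScr => xrrxccr   [S ::= c]

S => Sr => xSr => xrCr => xrrScr => xrrxScr => xrrxccr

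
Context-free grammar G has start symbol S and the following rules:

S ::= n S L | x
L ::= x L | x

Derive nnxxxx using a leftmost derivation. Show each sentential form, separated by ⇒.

S ⇒ nSL   [S ::= n S L]
nSL ⇒ nnSLL   [S ::= n S L]
nnSLL ⇒ nnxLL   [S ::= x]
nnxLL ⇒ nnxxL   [L ::= x]
nnxxL ⇒ nnxxxL   [L ::= x L]
nnxxxL ⇒ nnxxxx   [L ::= x]

S ⇒ nSL ⇒ nnSLL ⇒ nnxLL ⇒ nnxxL ⇒ nnxxxL ⇒ nnxxxx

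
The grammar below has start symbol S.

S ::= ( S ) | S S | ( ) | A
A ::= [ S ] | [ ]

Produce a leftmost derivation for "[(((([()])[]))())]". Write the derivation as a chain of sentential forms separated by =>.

S => A   [S ::= A]
A => [S]   [A ::= [ S ]]
[S] => [(S)]   [S ::= ( S )]
[(S)] => [(SS)]   [S ::= S S]
[(SS)] => [((S)S)]   [S ::= ( S )]
[((S)S)] => [(((S))S)]   [S ::= ( S )]
[(((S))S)] => [(((SS))S)]   [S ::= S S]
[(((SS))S)] => [((((S)S))S)]   [S ::= ( S )]
[((((S)S))S)] => [((((A)S))S)]   [S ::= A]
[((((A)S))S)] => [(((([S])S))S)]   [A ::= [ S ]]
[(((([S])S))S)] => [(((([()])S))S)]   [S ::= ( )]
[(((([()])S))S)] => [(((([()])A))S)]   [S ::= A]
[(((([()])A))S)] => [(((([()])[]))S)]   [A ::= [ ]]
[(((([()])[]))S)] => [(((([()])[]))())]   [S ::= ( )]

S=>A=>[S]=>[(S)]=>[(SS)]=>[((S)S)]=>[(((S))S)]=>[(((SS))S)]=>[((((S)S))S)]=>[((((A)S))S)]=>[(((([S])S))S)]=>[(((([()])S))S)]=>[(((([()])A))S)]=>[(((([()])[]))S)]=>[(((([()])[]))())]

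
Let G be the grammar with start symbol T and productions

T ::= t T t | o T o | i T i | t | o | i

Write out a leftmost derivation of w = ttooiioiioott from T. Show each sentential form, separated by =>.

T => tTt   [T ::= t T t]
tTt => ttTtt   [T ::= t T t]
ttTtt => ttoTott   [T ::= o T o]
ttoTott => ttooToott   [T ::= o T o]
ttooToott => ttooiTioott   [T ::= i T i]
ttooiTioott => ttooiiTiioott   [T ::= i T i]
ttooiiTiioott => ttooiioiioott   [T ::= o]

T => tTt => ttTtt => ttoTott => ttooToott => ttooiTioott => ttooiiTiioott => ttooiioiioott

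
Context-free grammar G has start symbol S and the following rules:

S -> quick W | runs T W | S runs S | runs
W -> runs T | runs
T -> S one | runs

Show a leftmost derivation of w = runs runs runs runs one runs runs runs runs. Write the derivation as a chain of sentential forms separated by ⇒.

S ⇒ S runs S   [S -> S runs S]
S runs S ⇒ S runs S runs S   [S -> S runs S]
S runs S runs S ⇒ runs T W runs S runs S   [S -> runs T W]
runs T W runs S runs S ⇒ runs runs W runs S runs S   [T -> runs]
runs runs W runs S runs S ⇒ runs runs runs T runs S runs S   [W -> runs T]
runs runs runs T runs S runs S ⇒ runs runs runs S one runs S runs S   [T -> S one]
runs runs runs S one runs S runs S ⇒ runs runs runs runs one runs S runs S   [S -> runs]
runs runs runs runs one runs S runs S ⇒ runs runs runs runs one runs runs runs S   [S -> runs]
runs runs runs runs one runs runs runs S ⇒ runs runs runs runs one runs runs runs runs   [S -> runs]

S ⇒ S runs S ⇒ S runs S runs S ⇒ runs T W runs S runs S ⇒ runs runs W runs S runs S ⇒ runs runs runs T runs S runs S ⇒ runs runs runs S one runs S runs S ⇒ runs runs runs runs one runs S runs S ⇒ runs runs runs runs one runs runs runs S ⇒ runs runs runs runs one runs runs runs runs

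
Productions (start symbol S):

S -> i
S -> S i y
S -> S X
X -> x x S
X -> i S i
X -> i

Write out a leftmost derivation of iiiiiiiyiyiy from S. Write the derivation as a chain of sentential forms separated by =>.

S => Siy => Siyiy => Siyiyiy => SXiyiyiy => SXXiyiyiy => SXXXiyiyiy => SXXXXiyiyiy => SXXXXXiyiyiy => iXXXXXiyiyiy => iiXXXXiyiyiy => iiiXXXiyiyiy => iiiiXXiyiyiy => iiiiiXiyiyiy => iiiiiiiyiyiy

S => Siy   [S -> S i y]
Siy => Siyiy   [S -> S i y]
Siyiy => Siyiyiy   [S -> S i y]
Siyiyiy => SXiyiyiy   [S -> S X]
SXiyiyiy => SXXiyiyiy   [S -> S X]
SXXiyiyiy => SXXXiyiyiy   [S -> S X]
SXXXiyiyiy => SXXXXiyiyiy   [S -> S X]
SXXXXiyiyiy => SXXXXXiyiyiy   [S -> S X]
SXXXXXiyiyiy => iXXXXXiyiyiy   [S -> i]
iXXXXXiyiyiy => iiXXXXiyiyiy   [X -> i]
iiXXXXiyiyiy => iiiXXXiyiyiy   [X -> i]
iiiXXXiyiyiy => iiiiXXiyiyiy   [X -> i]
iiiiXXiyiyiy => iiiiiXiyiyiy   [X -> i]
iiiiiXiyiyiy => iiiiiiiyiyiy   [X -> i]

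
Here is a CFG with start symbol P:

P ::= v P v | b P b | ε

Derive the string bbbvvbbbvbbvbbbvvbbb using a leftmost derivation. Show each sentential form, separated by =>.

P => bPb   [P ::= b P b]
bPb => bbPbb   [P ::= b P b]
bbPbb => bbbPbbb   [P ::= b P b]
bbbPbbb => bbbvPvbbb   [P ::= v P v]
bbbvPvbbb => bbbvvPvvbbb   [P ::= v P v]
bbbvvPvvbbb => bbbvvbPbvvbbb   [P ::= b P b]
bbbvvbPbvvbbb => bbbvvbbPbbvvbbb   [P ::= b P b]
bbbvvbbPbbvvbbb => bbbvvbbbPbbbvvbbb   [P ::= b P b]
bbbvvbbbPbbbvvbbb => bbbvvbbbvPvbbbvvbbb   [P ::= v P v]
bbbvvbbbvPvbbbvvbbb => bbbvvbbbvbPbvbbbvvbbb   [P ::= b P b]
bbbvvbbbvbPbvbbbvvbbb => bbbvvbbbvbbvbbbvvbbb   [P ::= ε]

P => bPb => bbPbb => bbbPbbb => bbbvPvbbb => bbbvvPvvbbb => bbbvvbPbvvbbb => bbbvvbbPbbvvbbb => bbbvvbbbPbbbvvbbb => bbbvvbbbvPvbbbvvbbb => bbbvvbbbvbPbvbbbvvbbb => bbbvvbbbvbbvbbbvvbbb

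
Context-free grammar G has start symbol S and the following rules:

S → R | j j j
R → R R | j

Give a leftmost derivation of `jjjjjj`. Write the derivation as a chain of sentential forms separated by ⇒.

S ⇒ R   [S → R]
R ⇒ RR   [R → R R]
RR ⇒ RRR   [R → R R]
RRR ⇒ jRR   [R → j]
jRR ⇒ jRRR   [R → R R]
jRRR ⇒ jRRRR   [R → R R]
jRRRR ⇒ jRRRRR   [R → R R]
jRRRRR ⇒ jjRRRR   [R → j]
jjRRRR ⇒ jjjRRR   [R → j]
jjjRRR ⇒ jjjjRR   [R → j]
jjjjRR ⇒ jjjjjR   [R → j]
jjjjjR ⇒ jjjjjj   [R → j]

S⇒R⇒RR⇒RRR⇒jRR⇒jRRR⇒jRRRR⇒jRRRRR⇒jjRRRR⇒jjjRRR⇒jjjjRR⇒jjjjjR⇒jjjjjj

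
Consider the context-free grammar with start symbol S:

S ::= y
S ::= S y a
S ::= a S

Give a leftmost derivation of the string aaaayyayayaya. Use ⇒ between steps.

S ⇒ aS ⇒ aSya ⇒ aSyaya ⇒ aSyayaya ⇒ aaSyayaya ⇒ aaaSyayaya ⇒ aaaSyayayaya ⇒ aaaaSyayayaya ⇒ aaaayyayayaya

S ⇒ aS   [S ::= a S]
aS ⇒ aSya   [S ::= S y a]
aSya ⇒ aSyaya   [S ::= S y a]
aSyaya ⇒ aSyayaya   [S ::= S y a]
aSyayaya ⇒ aaSyayaya   [S ::= a S]
aaSyayaya ⇒ aaaSyayaya   [S ::= a S]
aaaSyayaya ⇒ aaaSyayayaya   [S ::= S y a]
aaaSyayayaya ⇒ aaaaSyayayaya   [S ::= a S]
aaaaSyayayaya ⇒ aaaayyayayaya   [S ::= y]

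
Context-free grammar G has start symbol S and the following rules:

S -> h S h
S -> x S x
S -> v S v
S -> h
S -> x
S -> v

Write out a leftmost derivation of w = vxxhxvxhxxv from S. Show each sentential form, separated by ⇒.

S ⇒ vSv ⇒ vxSxv ⇒ vxxSxxv ⇒ vxxhShxxv ⇒ vxxhxSxhxxv ⇒ vxxhxvxhxxv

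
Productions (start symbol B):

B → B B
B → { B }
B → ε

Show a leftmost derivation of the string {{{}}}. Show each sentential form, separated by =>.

B => BB   [B → B B]
BB => BBB   [B → B B]
BBB => {B}BB   [B → { B }]
{B}BB => {BB}BB   [B → B B]
{BB}BB => {{B}B}BB   [B → { B }]
{{B}B}BB => {{BB}B}BB   [B → B B]
{{BB}B}BB => {{BBB}B}BB   [B → B B]
{{BBB}B}BB => {{{B}BB}B}BB   [B → { B }]
{{{B}BB}B}BB => {{{}BB}B}BB   [B → ε]
{{{}BB}B}BB => {{{}B}B}BB   [B → ε]
{{{}B}B}BB => {{{}}B}BB   [B → ε]
{{{}}B}BB => {{{}}}BB   [B → ε]
{{{}}}BB => {{{}}}B   [B → ε]
{{{}}}B => {{{}}}   [B → ε]

B => BB => BBB => {B}BB => {BB}BB => {{B}B}BB => {{BB}B}BB => {{BBB}B}BB => {{{B}BB}B}BB => {{{}BB}B}BB => {{{}B}B}BB => {{{}}B}BB => {{{}}}BB => {{{}}}B => {{{}}}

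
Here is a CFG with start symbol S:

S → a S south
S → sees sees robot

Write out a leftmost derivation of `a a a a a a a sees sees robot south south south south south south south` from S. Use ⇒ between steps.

S ⇒ a S south ⇒ a a S south south ⇒ a a a S south south south ⇒ a a a a S south south south south ⇒ a a a a a S south south south south south ⇒ a a a a a a S south south south south south south ⇒ a a a a a a a S south south south south south south south ⇒ a a a a a a a sees sees robot south south south south south south south

S ⇒ a S south   [S → a S south]
a S south ⇒ a a S south south   [S → a S south]
a a S south south ⇒ a a a S south south south   [S → a S south]
a a a S south south south ⇒ a a a a S south south south south   [S → a S south]
a a a a S south south south south ⇒ a a a a a S south south south south south   [S → a S south]
a a a a a S south south south south south ⇒ a a a a a a S south south south south south south   [S → a S south]
a a a a a a S south south south south south south ⇒ a a a a a a a S south south south south south south south   [S → a S south]
a a a a a a a S south south south south south south south ⇒ a a a a a a a sees sees robot south south south south south south south   [S → sees sees robot]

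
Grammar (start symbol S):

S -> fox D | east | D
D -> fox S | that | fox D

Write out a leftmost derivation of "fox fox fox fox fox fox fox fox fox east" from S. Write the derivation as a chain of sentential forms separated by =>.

S => fox D => fox fox S => fox fox fox D => fox fox fox fox D => fox fox fox fox fox S => fox fox fox fox fox D => fox fox fox fox fox fox D => fox fox fox fox fox fox fox S => fox fox fox fox fox fox fox fox D => fox fox fox fox fox fox fox fox fox S => fox fox fox fox fox fox fox fox fox east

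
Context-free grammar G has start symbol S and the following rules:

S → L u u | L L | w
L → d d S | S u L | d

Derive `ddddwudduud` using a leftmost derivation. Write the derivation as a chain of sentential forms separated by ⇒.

S ⇒ LL ⇒ ddSL ⇒ ddLuuL ⇒ ddddSuuL ⇒ ddddLLuuL ⇒ ddddSuLLuuL ⇒ ddddwuLLuuL ⇒ ddddwudLuuL ⇒ ddddwudduuL ⇒ ddddwudduud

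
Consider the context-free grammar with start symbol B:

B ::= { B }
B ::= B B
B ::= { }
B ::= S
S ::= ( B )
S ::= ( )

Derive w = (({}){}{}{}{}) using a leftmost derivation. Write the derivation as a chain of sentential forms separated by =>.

B=>S=>(B)=>(BB)=>(SB)=>((B)B)=>(({})B)=>(({})BB)=>(({})BBB)=>(({})BBBB)=>(({}){}BBB)=>(({}){}{}BB)=>(({}){}{}{}B)=>(({}){}{}{}{})

B => S   [B ::= S]
S => (B)   [S ::= ( B )]
(B) => (BB)   [B ::= B B]
(BB) => (SB)   [B ::= S]
(SB) => ((B)B)   [S ::= ( B )]
((B)B) => (({})B)   [B ::= { }]
(({})B) => (({})BB)   [B ::= B B]
(({})BB) => (({})BBB)   [B ::= B B]
(({})BBB) => (({})BBBB)   [B ::= B B]
(({})BBBB) => (({}){}BBB)   [B ::= { }]
(({}){}BBB) => (({}){}{}BB)   [B ::= { }]
(({}){}{}BB) => (({}){}{}{}B)   [B ::= { }]
(({}){}{}{}B) => (({}){}{}{}{})   [B ::= { }]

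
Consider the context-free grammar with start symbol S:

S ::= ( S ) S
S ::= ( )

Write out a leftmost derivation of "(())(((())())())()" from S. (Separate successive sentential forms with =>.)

S => (S)S => (())S => (())(S)S => (())((S)S)S => (())(((S)S)S)S => (())(((())S)S)S => (())(((())())S)S => (())(((())())())S => (())(((())())())()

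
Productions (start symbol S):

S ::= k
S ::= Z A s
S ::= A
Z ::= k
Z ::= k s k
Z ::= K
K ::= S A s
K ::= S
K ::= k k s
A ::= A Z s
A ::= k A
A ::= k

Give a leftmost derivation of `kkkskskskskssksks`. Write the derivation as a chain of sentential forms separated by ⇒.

S ⇒ ZAs   [S ::= Z A s]
ZAs ⇒ KAs   [Z ::= K]
KAs ⇒ SAsAs   [K ::= S A s]
SAsAs ⇒ ZAsAsAs   [S ::= Z A s]
ZAsAsAs ⇒ kAsAsAs   [Z ::= k]
kAsAsAs ⇒ kAZssAsAs   [A ::= A Z s]
kAZssAsAs ⇒ kAZsZssAsAs   [A ::= A Z s]
kAZsZssAsAs ⇒ kAZsZsZssAsAs   [A ::= A Z s]
kAZsZsZssAsAs ⇒ kkZsZsZssAsAs   [A ::= k]
kkZsZsZssAsAs ⇒ kkksksZsZssAsAs   [Z ::= k s k]
kkksksZsZssAsAs ⇒ kkksksksZssAsAs   [Z ::= k]
kkksksksZssAsAs ⇒ kkkskskskskssAsAs   [Z ::= k s k]
kkkskskskskssAsAs ⇒ kkkskskskskssksAs   [A ::= k]
kkkskskskskssksAs ⇒ kkkskskskskssksks   [A ::= k]

S⇒ZAs⇒KAs⇒SAsAs⇒ZAsAsAs⇒kAsAsAs⇒kAZssAsAs⇒kAZsZssAsAs⇒kAZsZsZssAsAs⇒kkZsZsZssAsAs⇒kkksksZsZssAsAs⇒kkksksksZssAsAs⇒kkkskskskskssAsAs⇒kkkskskskskssksAs⇒kkkskskskskssksks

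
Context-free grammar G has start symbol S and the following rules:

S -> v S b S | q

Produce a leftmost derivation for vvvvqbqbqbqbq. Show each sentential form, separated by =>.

S => vSbS => vvSbSbS => vvvSbSbSbS => vvvvSbSbSbSbS => vvvvqbSbSbSbS => vvvvqbqbSbSbS => vvvvqbqbqbSbS => vvvvqbqbqbqbS => vvvvqbqbqbqbq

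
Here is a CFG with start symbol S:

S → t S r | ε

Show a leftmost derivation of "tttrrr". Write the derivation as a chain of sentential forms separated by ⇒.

S⇒tSr⇒ttSrr⇒tttSrrr⇒tttrrr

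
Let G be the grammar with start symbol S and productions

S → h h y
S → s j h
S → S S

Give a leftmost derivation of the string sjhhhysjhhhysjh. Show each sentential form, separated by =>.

S => SS => SSS => sjhSS => sjhSSS => sjhhhySS => sjhhhysjhS => sjhhhysjhSS => sjhhhysjhhhyS => sjhhhysjhhhysjh

S => SS   [S → S S]
SS => SSS   [S → S S]
SSS => sjhSS   [S → s j h]
sjhSS => sjhSSS   [S → S S]
sjhSSS => sjhhhySS   [S → h h y]
sjhhhySS => sjhhhysjhS   [S → s j h]
sjhhhysjhS => sjhhhysjhSS   [S → S S]
sjhhhysjhSS => sjhhhysjhhhyS   [S → h h y]
sjhhhysjhhhyS => sjhhhysjhhhysjh   [S → s j h]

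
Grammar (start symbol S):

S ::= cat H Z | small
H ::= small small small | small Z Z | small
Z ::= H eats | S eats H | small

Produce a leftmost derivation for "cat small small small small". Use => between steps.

S => cat H Z => cat small Z Z Z => cat small small Z Z => cat small small small Z => cat small small small small

S => cat H Z   [S ::= cat H Z]
cat H Z => cat small Z Z Z   [H ::= small Z Z]
cat small Z Z Z => cat small small Z Z   [Z ::= small]
cat small small Z Z => cat small small small Z   [Z ::= small]
cat small small small Z => cat small small small small   [Z ::= small]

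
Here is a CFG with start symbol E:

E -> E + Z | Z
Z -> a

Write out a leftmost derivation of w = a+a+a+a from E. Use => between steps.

E => E+Z => E+Z+Z => E+Z+Z+Z => Z+Z+Z+Z => a+Z+Z+Z => a+a+Z+Z => a+a+a+Z => a+a+a+a

E => E+Z   [E -> E + Z]
E+Z => E+Z+Z   [E -> E + Z]
E+Z+Z => E+Z+Z+Z   [E -> E + Z]
E+Z+Z+Z => Z+Z+Z+Z   [E -> Z]
Z+Z+Z+Z => a+Z+Z+Z   [Z -> a]
a+Z+Z+Z => a+a+Z+Z   [Z -> a]
a+a+Z+Z => a+a+a+Z   [Z -> a]
a+a+a+Z => a+a+a+a   [Z -> a]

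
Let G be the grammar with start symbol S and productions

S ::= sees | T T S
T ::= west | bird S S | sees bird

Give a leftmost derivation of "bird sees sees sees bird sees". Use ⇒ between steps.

S ⇒ T T S ⇒ bird S S T S ⇒ bird sees S T S ⇒ bird sees sees T S ⇒ bird sees sees sees bird S ⇒ bird sees sees sees bird sees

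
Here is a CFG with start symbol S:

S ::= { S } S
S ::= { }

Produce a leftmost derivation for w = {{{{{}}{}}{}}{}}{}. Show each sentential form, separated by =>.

S => {S}S => {{S}S}S => {{{S}S}S}S => {{{{S}S}S}S}S => {{{{{}}S}S}S}S => {{{{{}}{}}S}S}S => {{{{{}}{}}{}}S}S => {{{{{}}{}}{}}{}}S => {{{{{}}{}}{}}{}}{}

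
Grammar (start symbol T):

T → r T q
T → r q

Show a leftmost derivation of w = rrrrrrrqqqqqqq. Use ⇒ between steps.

T ⇒ rTq   [T → r T q]
rTq ⇒ rrTqq   [T → r T q]
rrTqq ⇒ rrrTqqq   [T → r T q]
rrrTqqq ⇒ rrrrTqqqq   [T → r T q]
rrrrTqqqq ⇒ rrrrrTqqqqq   [T → r T q]
rrrrrTqqqqq ⇒ rrrrrrTqqqqqq   [T → r T q]
rrrrrrTqqqqqq ⇒ rrrrrrrqqqqqqq   [T → r q]

T ⇒ rTq ⇒ rrTqq ⇒ rrrTqqq ⇒ rrrrTqqqq ⇒ rrrrrTqqqqq ⇒ rrrrrrTqqqqqq ⇒ rrrrrrrqqqqqqq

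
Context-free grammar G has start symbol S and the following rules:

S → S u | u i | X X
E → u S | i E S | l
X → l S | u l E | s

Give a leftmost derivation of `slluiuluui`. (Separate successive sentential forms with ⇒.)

S ⇒ XX   [S → X X]
XX ⇒ sX   [X → s]
sX ⇒ slS   [X → l S]
slS ⇒ slXX   [S → X X]
slXX ⇒ sllSX   [X → l S]
sllSX ⇒ slluiX   [S → u i]
slluiX ⇒ slluiulE   [X → u l E]
slluiulE ⇒ slluiuluS   [E → u S]
slluiuluS ⇒ slluiuluui   [S → u i]

S ⇒ XX ⇒ sX ⇒ slS ⇒ slXX ⇒ sllSX ⇒ slluiX ⇒ slluiulE ⇒ slluiuluS ⇒ slluiuluui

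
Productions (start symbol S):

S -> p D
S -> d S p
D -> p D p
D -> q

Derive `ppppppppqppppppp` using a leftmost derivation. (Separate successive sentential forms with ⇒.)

S ⇒ pD ⇒ ppDp ⇒ pppDpp ⇒ ppppDppp ⇒ pppppDpppp ⇒ ppppppDppppp ⇒ pppppppDpppppp ⇒ ppppppppDppppppp ⇒ ppppppppqppppppp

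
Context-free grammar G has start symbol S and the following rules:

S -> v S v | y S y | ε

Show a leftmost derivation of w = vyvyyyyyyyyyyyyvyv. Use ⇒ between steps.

S ⇒ vSv ⇒ vySyv ⇒ vyvSvyv ⇒ vyvySyvyv ⇒ vyvyySyyvyv ⇒ vyvyyySyyyvyv ⇒ vyvyyyySyyyyvyv ⇒ vyvyyyyySyyyyyvyv ⇒ vyvyyyyyySyyyyyyvyv ⇒ vyvyyyyyyyyyyyyvyv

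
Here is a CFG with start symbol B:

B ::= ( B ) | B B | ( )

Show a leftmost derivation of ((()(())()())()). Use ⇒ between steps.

B ⇒ (B) ⇒ (BB) ⇒ ((B)B) ⇒ ((BB)B) ⇒ ((()B)B) ⇒ ((()BB)B) ⇒ ((()BBB)B) ⇒ ((()(B)BB)B) ⇒ ((()(())BB)B) ⇒ ((()(())()B)B) ⇒ ((()(())()())B) ⇒ ((()(())()())())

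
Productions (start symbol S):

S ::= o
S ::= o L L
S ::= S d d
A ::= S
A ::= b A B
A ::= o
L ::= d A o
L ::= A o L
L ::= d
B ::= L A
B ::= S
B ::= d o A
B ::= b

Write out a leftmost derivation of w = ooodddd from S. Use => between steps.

S => Sdd   [S ::= S d d]
Sdd => oLLdd   [S ::= o L L]
oLLdd => oAoLLdd   [L ::= A o L]
oAoLLdd => oooLLdd   [A ::= o]
oooLLdd => ooodLdd   [L ::= d]
ooodLdd => ooodddd   [L ::= d]

S => Sdd => oLLdd => oAoLLdd => oooLLdd => ooodLdd => ooodddd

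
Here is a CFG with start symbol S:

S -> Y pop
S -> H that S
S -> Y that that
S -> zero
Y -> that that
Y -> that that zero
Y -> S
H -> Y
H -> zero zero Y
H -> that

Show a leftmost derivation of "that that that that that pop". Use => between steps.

S => H that S => Y that S => that that that S => that that that Y pop => that that that that that pop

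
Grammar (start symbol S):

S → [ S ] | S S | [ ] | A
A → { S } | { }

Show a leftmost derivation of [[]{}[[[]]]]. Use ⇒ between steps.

S ⇒ [S] ⇒ [SS] ⇒ [[]S] ⇒ [[]SS] ⇒ [[]AS] ⇒ [[]{}S] ⇒ [[]{}[S]] ⇒ [[]{}[[S]]] ⇒ [[]{}[[[]]]]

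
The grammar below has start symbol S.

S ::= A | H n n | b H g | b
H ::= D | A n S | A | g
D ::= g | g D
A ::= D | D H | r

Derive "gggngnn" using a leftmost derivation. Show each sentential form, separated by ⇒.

S ⇒ A   [S ::= A]
A ⇒ DH   [A ::= D H]
DH ⇒ gH   [D ::= g]
gH ⇒ gAnS   [H ::= A n S]
gAnS ⇒ gDnS   [A ::= D]
gDnS ⇒ ggDnS   [D ::= g D]
ggDnS ⇒ gggnS   [D ::= g]
gggnS ⇒ gggnHnn   [S ::= H n n]
gggnHnn ⇒ gggngnn   [H ::= g]

S⇒A⇒DH⇒gH⇒gAnS⇒gDnS⇒ggDnS⇒gggnS⇒gggnHnn⇒gggngnn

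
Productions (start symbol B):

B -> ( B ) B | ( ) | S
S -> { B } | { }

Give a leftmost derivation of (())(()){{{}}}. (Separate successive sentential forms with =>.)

B => (B)B   [B -> ( B ) B]
(B)B => (())B   [B -> ( )]
(())B => (())(B)B   [B -> ( B ) B]
(())(B)B => (())(())B   [B -> ( )]
(())(())B => (())(())S   [B -> S]
(())(())S => (())(()){B}   [S -> { B }]
(())(()){B} => (())(()){S}   [B -> S]
(())(()){S} => (())(()){{B}}   [S -> { B }]
(())(()){{B}} => (())(()){{S}}   [B -> S]
(())(()){{S}} => (())(()){{{}}}   [S -> { }]

B => (B)B => (())B => (())(B)B => (())(())B => (())(())S => (())(()){B} => (())(()){S} => (())(()){{B}} => (())(()){{S}} => (())(()){{{}}}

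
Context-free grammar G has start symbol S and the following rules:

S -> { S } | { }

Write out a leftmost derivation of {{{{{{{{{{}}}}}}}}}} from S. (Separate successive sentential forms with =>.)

S=>{S}=>{{S}}=>{{{S}}}=>{{{{S}}}}=>{{{{{S}}}}}=>{{{{{{S}}}}}}=>{{{{{{{S}}}}}}}=>{{{{{{{{S}}}}}}}}=>{{{{{{{{{S}}}}}}}}}=>{{{{{{{{{{}}}}}}}}}}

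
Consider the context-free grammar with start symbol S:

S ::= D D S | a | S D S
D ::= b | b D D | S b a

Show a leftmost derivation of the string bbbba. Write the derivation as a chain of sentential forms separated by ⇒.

S ⇒ DDS   [S ::= D D S]
DDS ⇒ bDDDS   [D ::= b D D]
bDDDS ⇒ bbDDS   [D ::= b]
bbDDS ⇒ bbbDS   [D ::= b]
bbbDS ⇒ bbbbS   [D ::= b]
bbbbS ⇒ bbbba   [S ::= a]

S ⇒ DDS ⇒ bDDDS ⇒ bbDDS ⇒ bbbDS ⇒ bbbbS ⇒ bbbba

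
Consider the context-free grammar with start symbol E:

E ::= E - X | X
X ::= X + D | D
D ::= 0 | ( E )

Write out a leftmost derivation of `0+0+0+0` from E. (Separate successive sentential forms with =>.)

E=>X=>X+D=>X+D+D=>X+D+D+D=>D+D+D+D=>0+D+D+D=>0+0+D+D=>0+0+0+D=>0+0+0+0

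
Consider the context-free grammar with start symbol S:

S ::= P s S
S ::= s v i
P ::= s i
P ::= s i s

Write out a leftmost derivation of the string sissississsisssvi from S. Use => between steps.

S => PsS => sisS => sisPsS => sissisS => sissisPsS => sissississS => sissississPsS => sissississsissS => sissississsisssvi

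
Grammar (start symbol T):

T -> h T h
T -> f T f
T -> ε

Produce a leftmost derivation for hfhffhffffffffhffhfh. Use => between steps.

T => hTh => hfTfh => hfhThfh => hfhfTfhfh => hfhffTffhfh => hfhffhThffhfh => hfhffhfTfhffhfh => hfhffhffTffhffhfh => hfhffhfffTfffhffhfh => hfhffhffffTffffhffhfh => hfhffhffffffffhffhfh

T => hTh   [T -> h T h]
hTh => hfTfh   [T -> f T f]
hfTfh => hfhThfh   [T -> h T h]
hfhThfh => hfhfTfhfh   [T -> f T f]
hfhfTfhfh => hfhffTffhfh   [T -> f T f]
hfhffTffhfh => hfhffhThffhfh   [T -> h T h]
hfhffhThffhfh => hfhffhfTfhffhfh   [T -> f T f]
hfhffhfTfhffhfh => hfhffhffTffhffhfh   [T -> f T f]
hfhffhffTffhffhfh => hfhffhfffTfffhffhfh   [T -> f T f]
hfhffhfffTfffhffhfh => hfhffhffffTffffhffhfh   [T -> f T f]
hfhffhffffTffffhffhfh => hfhffhffffffffhffhfh   [T -> ε]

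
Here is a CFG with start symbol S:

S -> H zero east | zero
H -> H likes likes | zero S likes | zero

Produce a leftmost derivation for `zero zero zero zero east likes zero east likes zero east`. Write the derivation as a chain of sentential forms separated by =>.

S => H zero east => zero S likes zero east => zero H zero east likes zero east => zero zero S likes zero east likes zero east => zero zero H zero east likes zero east likes zero east => zero zero zero zero east likes zero east likes zero east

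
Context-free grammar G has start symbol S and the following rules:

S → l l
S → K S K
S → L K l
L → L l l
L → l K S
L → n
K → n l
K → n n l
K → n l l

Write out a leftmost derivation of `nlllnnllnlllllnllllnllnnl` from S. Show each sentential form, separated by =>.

S => KSK => nllSK => nllLKlK => nllLllKlK => nlllKSllKlK => nlllnnlSllKlK => nlllnnlLKlllKlK => nlllnnlLllKlllKlK => nlllnnllKSllKlllKlK => nlllnnllnlSllKlllKlK => nlllnnllnlllllKlllKlK => nlllnnllnlllllnllllKlK => nlllnnllnlllllnllllnllK => nlllnnllnlllllnllllnllnnl

S => KSK   [S → K S K]
KSK => nllSK   [K → n l l]
nllSK => nllLKlK   [S → L K l]
nllLKlK => nllLllKlK   [L → L l l]
nllLllKlK => nlllKSllKlK   [L → l K S]
nlllKSllKlK => nlllnnlSllKlK   [K → n n l]
nlllnnlSllKlK => nlllnnlLKlllKlK   [S → L K l]
nlllnnlLKlllKlK => nlllnnlLllKlllKlK   [L → L l l]
nlllnnlLllKlllKlK => nlllnnllKSllKlllKlK   [L → l K S]
nlllnnllKSllKlllKlK => nlllnnllnlSllKlllKlK   [K → n l]
nlllnnllnlSllKlllKlK => nlllnnllnlllllKlllKlK   [S → l l]
nlllnnllnlllllKlllKlK => nlllnnllnlllllnllllKlK   [K → n l]
nlllnnllnlllllnllllKlK => nlllnnllnlllllnllllnllK   [K → n l]
nlllnnllnlllllnllllnllK => nlllnnllnlllllnllllnllnnl   [K → n n l]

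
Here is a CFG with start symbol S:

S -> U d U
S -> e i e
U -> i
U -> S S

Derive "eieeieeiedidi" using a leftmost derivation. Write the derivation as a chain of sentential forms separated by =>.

S => UdU   [S -> U d U]
UdU => SSdU   [U -> S S]
SSdU => eieSdU   [S -> e i e]
eieSdU => eieUdUdU   [S -> U d U]
eieUdUdU => eieSSdUdU   [U -> S S]
eieSSdUdU => eieeieSdUdU   [S -> e i e]
eieeieSdUdU => eieeieeiedUdU   [S -> e i e]
eieeieeiedUdU => eieeieeiedidU   [U -> i]
eieeieeiedidU => eieeieeiedidi   [U -> i]

S=>UdU=>SSdU=>eieSdU=>eieUdUdU=>eieSSdUdU=>eieeieSdUdU=>eieeieeiedUdU=>eieeieeiedidU=>eieeieeiedidi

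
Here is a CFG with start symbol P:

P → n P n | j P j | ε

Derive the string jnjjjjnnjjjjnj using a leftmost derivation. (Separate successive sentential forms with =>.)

P => jPj   [P → j P j]
jPj => jnPnj   [P → n P n]
jnPnj => jnjPjnj   [P → j P j]
jnjPjnj => jnjjPjjnj   [P → j P j]
jnjjPjjnj => jnjjjPjjjnj   [P → j P j]
jnjjjPjjjnj => jnjjjjPjjjjnj   [P → j P j]
jnjjjjPjjjjnj => jnjjjjnPnjjjjnj   [P → n P n]
jnjjjjnPnjjjjnj => jnjjjjnnjjjjnj   [P → ε]

P=>jPj=>jnPnj=>jnjPjnj=>jnjjPjjnj=>jnjjjPjjjnj=>jnjjjjPjjjjnj=>jnjjjjnPnjjjjnj=>jnjjjjnnjjjjnj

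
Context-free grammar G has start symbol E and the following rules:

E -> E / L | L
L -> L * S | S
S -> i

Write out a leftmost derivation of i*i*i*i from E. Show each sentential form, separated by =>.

E=>L=>L*S=>L*S*S=>L*S*S*S=>S*S*S*S=>i*S*S*S=>i*i*S*S=>i*i*i*S=>i*i*i*i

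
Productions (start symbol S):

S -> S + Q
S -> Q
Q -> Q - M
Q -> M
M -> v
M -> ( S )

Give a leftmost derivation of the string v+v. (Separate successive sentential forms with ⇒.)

S ⇒ S+Q   [S -> S + Q]
S+Q ⇒ Q+Q   [S -> Q]
Q+Q ⇒ M+Q   [Q -> M]
M+Q ⇒ v+Q   [M -> v]
v+Q ⇒ v+M   [Q -> M]
v+M ⇒ v+v   [M -> v]

S⇒S+Q⇒Q+Q⇒M+Q⇒v+Q⇒v+M⇒v+v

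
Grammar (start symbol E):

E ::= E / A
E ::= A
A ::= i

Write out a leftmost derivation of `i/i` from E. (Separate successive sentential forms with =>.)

E => E/A => A/A => i/A => i/i

E => E/A   [E ::= E / A]
E/A => A/A   [E ::= A]
A/A => i/A   [A ::= i]
i/A => i/i   [A ::= i]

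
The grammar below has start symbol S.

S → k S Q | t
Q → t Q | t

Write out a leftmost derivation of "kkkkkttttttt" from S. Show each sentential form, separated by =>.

S => kSQ => kkSQQ => kkkSQQQ => kkkkSQQQQ => kkkkkSQQQQQ => kkkkktQQQQQ => kkkkkttQQQQQ => kkkkktttQQQQ => kkkkkttttQQQ => kkkkktttttQQ => kkkkkttttttQ => kkkkkttttttt

S => kSQ   [S → k S Q]
kSQ => kkSQQ   [S → k S Q]
kkSQQ => kkkSQQQ   [S → k S Q]
kkkSQQQ => kkkkSQQQQ   [S → k S Q]
kkkkSQQQQ => kkkkkSQQQQQ   [S → k S Q]
kkkkkSQQQQQ => kkkkktQQQQQ   [S → t]
kkkkktQQQQQ => kkkkkttQQQQQ   [Q → t Q]
kkkkkttQQQQQ => kkkkktttQQQQ   [Q → t]
kkkkktttQQQQ => kkkkkttttQQQ   [Q → t]
kkkkkttttQQQ => kkkkktttttQQ   [Q → t]
kkkkktttttQQ => kkkkkttttttQ   [Q → t]
kkkkkttttttQ => kkkkkttttttt   [Q → t]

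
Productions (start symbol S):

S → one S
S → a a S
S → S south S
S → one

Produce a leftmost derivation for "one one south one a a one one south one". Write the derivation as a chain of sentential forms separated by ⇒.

S ⇒ one S   [S → one S]
one S ⇒ one S south S   [S → S south S]
one S south S ⇒ one one south S   [S → one]
one one south S ⇒ one one south one S   [S → one S]
one one south one S ⇒ one one south one a a S   [S → a a S]
one one south one a a S ⇒ one one south one a a S south S   [S → S south S]
one one south one a a S south S ⇒ one one south one a a one S south S   [S → one S]
one one south one a a one S south S ⇒ one one south one a a one one south S   [S → one]
one one south one a a one one south S ⇒ one one south one a a one one south one   [S → one]

S ⇒ one S ⇒ one S south S ⇒ one one south S ⇒ one one south one S ⇒ one one south one a a S ⇒ one one south one a a S south S ⇒ one one south one a a one S south S ⇒ one one south one a a one one south S ⇒ one one south one a a one one south one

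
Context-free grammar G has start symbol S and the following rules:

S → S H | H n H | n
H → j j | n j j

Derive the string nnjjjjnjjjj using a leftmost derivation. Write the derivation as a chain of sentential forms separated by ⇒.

S ⇒ SH   [S → S H]
SH ⇒ SHH   [S → S H]
SHH ⇒ SHHH   [S → S H]
SHHH ⇒ SHHHH   [S → S H]
SHHHH ⇒ nHHHH   [S → n]
nHHHH ⇒ nnjjHHH   [H → n j j]
nnjjHHH ⇒ nnjjjjHH   [H → j j]
nnjjjjHH ⇒ nnjjjjnjjH   [H → n j j]
nnjjjjnjjH ⇒ nnjjjjnjjjj   [H → j j]

S ⇒ SH ⇒ SHH ⇒ SHHH ⇒ SHHHH ⇒ nHHHH ⇒ nnjjHHH ⇒ nnjjjjHH ⇒ nnjjjjnjjH ⇒ nnjjjjnjjjj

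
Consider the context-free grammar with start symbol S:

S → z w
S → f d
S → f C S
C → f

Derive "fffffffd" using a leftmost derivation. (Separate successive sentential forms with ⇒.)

S⇒fCS⇒ffS⇒fffCS⇒ffffS⇒fffffCS⇒ffffffS⇒fffffffd

S ⇒ fCS   [S → f C S]
fCS ⇒ ffS   [C → f]
ffS ⇒ fffCS   [S → f C S]
fffCS ⇒ ffffS   [C → f]
ffffS ⇒ fffffCS   [S → f C S]
fffffCS ⇒ ffffffS   [C → f]
ffffffS ⇒ fffffffd   [S → f d]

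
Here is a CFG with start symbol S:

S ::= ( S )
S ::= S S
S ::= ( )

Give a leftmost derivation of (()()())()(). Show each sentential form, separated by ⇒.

S ⇒ SS ⇒ SSS ⇒ (S)SS ⇒ (SS)SS ⇒ (SSS)SS ⇒ (()SS)SS ⇒ (()()S)SS ⇒ (()()())SS ⇒ (()()())()S ⇒ (()()())()()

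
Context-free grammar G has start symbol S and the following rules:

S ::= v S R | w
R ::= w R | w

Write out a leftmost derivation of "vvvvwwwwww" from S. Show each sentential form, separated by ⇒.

S ⇒ vSR ⇒ vvSRR ⇒ vvvSRRR ⇒ vvvvSRRRR ⇒ vvvvwRRRR ⇒ vvvvwwRRR ⇒ vvvvwwwRRR ⇒ vvvvwwwwRR ⇒ vvvvwwwwwR ⇒ vvvvwwwwww

S ⇒ vSR   [S ::= v S R]
vSR ⇒ vvSRR   [S ::= v S R]
vvSRR ⇒ vvvSRRR   [S ::= v S R]
vvvSRRR ⇒ vvvvSRRRR   [S ::= v S R]
vvvvSRRRR ⇒ vvvvwRRRR   [S ::= w]
vvvvwRRRR ⇒ vvvvwwRRR   [R ::= w]
vvvvwwRRR ⇒ vvvvwwwRRR   [R ::= w R]
vvvvwwwRRR ⇒ vvvvwwwwRR   [R ::= w]
vvvvwwwwRR ⇒ vvvvwwwwwR   [R ::= w]
vvvvwwwwwR ⇒ vvvvwwwwww   [R ::= w]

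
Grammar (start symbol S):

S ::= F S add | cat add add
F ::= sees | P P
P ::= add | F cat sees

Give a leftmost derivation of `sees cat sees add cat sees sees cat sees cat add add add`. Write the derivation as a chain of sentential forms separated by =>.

S => F S add => P P S add => F cat sees P S add => P P cat sees P S add => F cat sees P cat sees P S add => sees cat sees P cat sees P S add => sees cat sees add cat sees P S add => sees cat sees add cat sees F cat sees S add => sees cat sees add cat sees sees cat sees S add => sees cat sees add cat sees sees cat sees cat add add add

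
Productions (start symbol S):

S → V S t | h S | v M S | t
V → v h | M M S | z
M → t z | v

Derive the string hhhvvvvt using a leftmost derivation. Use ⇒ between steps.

S⇒hS⇒hhS⇒hhhS⇒hhhvMS⇒hhhvvS⇒hhhvvvMS⇒hhhvvvvS⇒hhhvvvvt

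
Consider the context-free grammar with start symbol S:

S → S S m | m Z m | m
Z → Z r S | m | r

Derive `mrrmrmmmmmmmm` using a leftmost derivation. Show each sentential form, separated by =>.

S => SSm => SSmSm => mZmSmSm => mZrSmSmSm => mrrSmSmSm => mrrmZmmSmSm => mrrmrmmSmSm => mrrmrmmmmSm => mrrmrmmmmmZmm => mrrmrmmmmmmmm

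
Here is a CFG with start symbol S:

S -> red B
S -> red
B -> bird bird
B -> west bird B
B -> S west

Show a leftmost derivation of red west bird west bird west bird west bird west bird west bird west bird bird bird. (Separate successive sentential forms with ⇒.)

S ⇒ red B ⇒ red west bird B ⇒ red west bird west bird B ⇒ red west bird west bird west bird B ⇒ red west bird west bird west bird west bird B ⇒ red west bird west bird west bird west bird west bird B ⇒ red west bird west bird west bird west bird west bird west bird B ⇒ red west bird west bird west bird west bird west bird west bird west bird B ⇒ red west bird west bird west bird west bird west bird west bird west bird bird bird

S ⇒ red B   [S -> red B]
red B ⇒ red west bird B   [B -> west bird B]
red west bird B ⇒ red west bird west bird B   [B -> west bird B]
red west bird west bird B ⇒ red west bird west bird west bird B   [B -> west bird B]
red west bird west bird west bird B ⇒ red west bird west bird west bird west bird B   [B -> west bird B]
red west bird west bird west bird west bird B ⇒ red west bird west bird west bird west bird west bird B   [B -> west bird B]
red west bird west bird west bird west bird west bird B ⇒ red west bird west bird west bird west bird west bird west bird B   [B -> west bird B]
red west bird west bird west bird west bird west bird west bird B ⇒ red west bird west bird west bird west bird west bird west bird west bird B   [B -> west bird B]
red west bird west bird west bird west bird west bird west bird west bird B ⇒ red west bird west bird west bird west bird west bird west bird west bird bird bird   [B -> bird bird]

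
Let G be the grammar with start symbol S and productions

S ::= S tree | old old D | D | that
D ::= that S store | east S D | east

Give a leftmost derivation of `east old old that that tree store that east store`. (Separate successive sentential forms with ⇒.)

S ⇒ D ⇒ east S D ⇒ east old old D D ⇒ east old old that S store D ⇒ east old old that S tree store D ⇒ east old old that that tree store D ⇒ east old old that that tree store that S store ⇒ east old old that that tree store that D store ⇒ east old old that that tree store that east store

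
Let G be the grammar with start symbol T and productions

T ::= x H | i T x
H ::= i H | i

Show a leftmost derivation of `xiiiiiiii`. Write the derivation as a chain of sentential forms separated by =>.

T => xH => xiH => xiiH => xiiiH => xiiiiH => xiiiiiH => xiiiiiiH => xiiiiiiiH => xiiiiiiii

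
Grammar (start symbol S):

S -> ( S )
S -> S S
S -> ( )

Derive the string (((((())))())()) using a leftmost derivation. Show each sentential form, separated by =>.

S => (S) => (SS) => ((S)S) => ((SS)S) => (((S)S)S) => ((((S))S)S) => (((((S)))S)S) => (((((())))S)S) => (((((())))())S) => (((((())))())())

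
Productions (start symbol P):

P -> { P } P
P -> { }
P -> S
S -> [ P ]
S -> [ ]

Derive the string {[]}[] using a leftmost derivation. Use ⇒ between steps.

P ⇒ {P}P ⇒ {S}P ⇒ {[]}P ⇒ {[]}S ⇒ {[]}[]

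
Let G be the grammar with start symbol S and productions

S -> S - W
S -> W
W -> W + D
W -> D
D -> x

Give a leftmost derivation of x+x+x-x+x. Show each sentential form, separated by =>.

S=>S-W=>W-W=>W+D-W=>W+D+D-W=>D+D+D-W=>x+D+D-W=>x+x+D-W=>x+x+x-W=>x+x+x-W+D=>x+x+x-D+D=>x+x+x-x+D=>x+x+x-x+x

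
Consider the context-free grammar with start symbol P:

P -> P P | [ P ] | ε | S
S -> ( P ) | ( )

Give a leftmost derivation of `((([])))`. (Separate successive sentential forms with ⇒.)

P⇒S⇒(P)⇒(S)⇒((P))⇒((S))⇒(((P)))⇒((([P])))⇒((([])))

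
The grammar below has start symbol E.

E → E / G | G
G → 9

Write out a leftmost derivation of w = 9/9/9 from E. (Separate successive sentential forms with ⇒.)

E⇒E/G⇒E/G/G⇒G/G/G⇒9/G/G⇒9/9/G⇒9/9/9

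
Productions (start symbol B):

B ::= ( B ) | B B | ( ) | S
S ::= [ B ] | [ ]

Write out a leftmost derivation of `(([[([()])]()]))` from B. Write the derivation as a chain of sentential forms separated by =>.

B=>(B)=>((B))=>((S))=>(([B]))=>(([BB]))=>(([SB]))=>(([[B]B]))=>(([[(B)]B]))=>(([[(S)]B]))=>(([[([B])]B]))=>(([[([()])]B]))=>(([[([()])]()]))

B => (B)   [B ::= ( B )]
(B) => ((B))   [B ::= ( B )]
((B)) => ((S))   [B ::= S]
((S)) => (([B]))   [S ::= [ B ]]
(([B])) => (([BB]))   [B ::= B B]
(([BB])) => (([SB]))   [B ::= S]
(([SB])) => (([[B]B]))   [S ::= [ B ]]
(([[B]B])) => (([[(B)]B]))   [B ::= ( B )]
(([[(B)]B])) => (([[(S)]B]))   [B ::= S]
(([[(S)]B])) => (([[([B])]B]))   [S ::= [ B ]]
(([[([B])]B])) => (([[([()])]B]))   [B ::= ( )]
(([[([()])]B])) => (([[([()])]()]))   [B ::= ( )]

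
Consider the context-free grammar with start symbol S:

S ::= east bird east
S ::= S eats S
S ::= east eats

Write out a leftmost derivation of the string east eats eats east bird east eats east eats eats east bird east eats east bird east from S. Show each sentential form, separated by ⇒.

S ⇒ S eats S ⇒ S eats S eats S ⇒ east eats eats S eats S ⇒ east eats eats S eats S eats S ⇒ east eats eats S eats S eats S eats S ⇒ east eats eats east bird east eats S eats S eats S ⇒ east eats eats east bird east eats east eats eats S eats S ⇒ east eats eats east bird east eats east eats eats east bird east eats S ⇒ east eats eats east bird east eats east eats eats east bird east eats east bird east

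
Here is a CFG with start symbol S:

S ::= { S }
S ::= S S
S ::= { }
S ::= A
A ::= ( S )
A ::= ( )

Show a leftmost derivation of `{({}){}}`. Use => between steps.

S => {S} => {SS} => {AS} => {(S)S} => {({})S} => {({}){}}

S => {S}   [S ::= { S }]
{S} => {SS}   [S ::= S S]
{SS} => {AS}   [S ::= A]
{AS} => {(S)S}   [A ::= ( S )]
{(S)S} => {({})S}   [S ::= { }]
{({})S} => {({}){}}   [S ::= { }]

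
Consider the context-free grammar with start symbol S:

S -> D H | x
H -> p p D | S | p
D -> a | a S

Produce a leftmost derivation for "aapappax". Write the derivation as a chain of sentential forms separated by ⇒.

S ⇒ DH ⇒ aSH ⇒ aDHH ⇒ aaHH ⇒ aapH ⇒ aapS ⇒ aapDH ⇒ aapaH ⇒ aapappD ⇒ aapappaS ⇒ aapappax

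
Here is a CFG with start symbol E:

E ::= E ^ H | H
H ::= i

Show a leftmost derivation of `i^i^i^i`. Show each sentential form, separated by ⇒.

E ⇒ E^H ⇒ E^H^H ⇒ E^H^H^H ⇒ H^H^H^H ⇒ i^H^H^H ⇒ i^i^H^H ⇒ i^i^i^H ⇒ i^i^i^i

E ⇒ E^H   [E ::= E ^ H]
E^H ⇒ E^H^H   [E ::= E ^ H]
E^H^H ⇒ E^H^H^H   [E ::= E ^ H]
E^H^H^H ⇒ H^H^H^H   [E ::= H]
H^H^H^H ⇒ i^H^H^H   [H ::= i]
i^H^H^H ⇒ i^i^H^H   [H ::= i]
i^i^H^H ⇒ i^i^i^H   [H ::= i]
i^i^i^H ⇒ i^i^i^i   [H ::= i]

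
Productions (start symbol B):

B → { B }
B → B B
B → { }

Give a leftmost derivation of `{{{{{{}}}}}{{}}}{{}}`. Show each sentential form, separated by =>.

B=>BB=>{B}B=>{BB}B=>{{B}B}B=>{{{B}}B}B=>{{{{B}}}B}B=>{{{{{B}}}}B}B=>{{{{{{}}}}}B}B=>{{{{{{}}}}}{B}}B=>{{{{{{}}}}}{{}}}B=>{{{{{{}}}}}{{}}}{B}=>{{{{{{}}}}}{{}}}{{}}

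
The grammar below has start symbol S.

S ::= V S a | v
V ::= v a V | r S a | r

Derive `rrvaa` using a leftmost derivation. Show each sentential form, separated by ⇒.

S ⇒ VSa   [S ::= V S a]
VSa ⇒ rSa   [V ::= r]
rSa ⇒ rVSaa   [S ::= V S a]
rVSaa ⇒ rrSaa   [V ::= r]
rrSaa ⇒ rrvaa   [S ::= v]

S ⇒ VSa ⇒ rSa ⇒ rVSaa ⇒ rrSaa ⇒ rrvaa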